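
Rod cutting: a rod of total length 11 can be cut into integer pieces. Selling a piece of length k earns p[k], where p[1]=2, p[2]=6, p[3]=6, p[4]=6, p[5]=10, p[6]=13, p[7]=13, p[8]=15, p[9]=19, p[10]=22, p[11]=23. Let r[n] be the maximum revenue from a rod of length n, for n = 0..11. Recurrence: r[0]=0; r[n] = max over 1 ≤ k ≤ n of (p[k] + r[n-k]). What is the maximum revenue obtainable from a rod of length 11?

32

   n    0    1    2    3    4    5    6    7    8    9   10   11
r[n]    0    2    6    8   12   14   18   20   24   26   30   32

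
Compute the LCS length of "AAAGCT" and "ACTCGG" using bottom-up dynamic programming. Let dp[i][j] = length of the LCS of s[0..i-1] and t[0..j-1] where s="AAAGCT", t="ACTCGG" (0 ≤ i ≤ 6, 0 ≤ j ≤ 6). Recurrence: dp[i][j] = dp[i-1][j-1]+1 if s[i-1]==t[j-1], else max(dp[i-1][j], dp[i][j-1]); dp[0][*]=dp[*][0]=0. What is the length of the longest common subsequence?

   ''  A  C  T  C  G  G
''  0  0  0  0  0  0  0
 A  0  1  1  1  1  1  1
 A  0  1  1  1  1  1  1
 A  0  1  1  1  1  1  1
 G  0  1  1  1  1  2  2
 C  0  1  2  2  2  2  2
 T  0  1  2  3  3  3  3

3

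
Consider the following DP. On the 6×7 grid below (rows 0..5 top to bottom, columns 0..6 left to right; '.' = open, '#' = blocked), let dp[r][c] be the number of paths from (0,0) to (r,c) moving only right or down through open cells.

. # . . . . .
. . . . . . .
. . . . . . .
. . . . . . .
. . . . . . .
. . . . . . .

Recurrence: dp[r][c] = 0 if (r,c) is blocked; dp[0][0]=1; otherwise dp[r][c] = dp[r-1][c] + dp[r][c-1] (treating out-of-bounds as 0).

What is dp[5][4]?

r\c   0   1   2   3   4   5   6
  0   1   0   0   0   0   0   0
  1   1   1   1   1   1   1   1
  2   1   2   3   4   5   6   7
  3   1   3   6  10  15  21  28
  4   1   4  10  20  35  56  84
  5   1   5  15  35  70 126 210

70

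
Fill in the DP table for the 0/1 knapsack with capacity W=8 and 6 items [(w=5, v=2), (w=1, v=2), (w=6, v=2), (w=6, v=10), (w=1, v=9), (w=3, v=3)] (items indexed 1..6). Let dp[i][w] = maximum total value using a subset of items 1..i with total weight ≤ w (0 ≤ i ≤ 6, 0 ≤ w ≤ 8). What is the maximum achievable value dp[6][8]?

i\w   0   1   2   3   4   5   6   7   8
  0   0   0   0   0   0   0   0   0   0
  1   0   0   0   0   0   2   2   2   2
  2   0   2   2   2   2   2   4   4   4
  3   0   2   2   2   2   2   4   4   4
  4   0   2   2   2   2   2  10  12  12
  5   0   9  11  11  11  11  11  19  21
  6   0   9  11  11  12  14  14  19  21

21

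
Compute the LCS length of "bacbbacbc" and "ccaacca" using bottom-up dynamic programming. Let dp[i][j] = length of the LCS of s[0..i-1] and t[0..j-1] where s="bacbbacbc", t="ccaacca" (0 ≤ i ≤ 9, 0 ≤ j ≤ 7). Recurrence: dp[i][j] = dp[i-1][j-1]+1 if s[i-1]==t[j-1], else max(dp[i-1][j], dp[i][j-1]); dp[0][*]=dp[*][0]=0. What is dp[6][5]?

2

   ''  c  c  a  a  c  c  a
''  0  0  0  0  0  0  0  0
 b  0  0  0  0  0  0  0  0
 a  0  0  0  1  1  1  1  1
 c  0  1  1  1  1  2  2  2
 b  0  1  1  1  1  2  2  2
 b  0  1  1  1  1  2  2  2
 a  0  1  1  2  2  2  2  3
 c  0  1  2  2  2  3  3  3
 b  0  1  2  2  2  3  3  3
 c  0  1  2  2  2  3  4  4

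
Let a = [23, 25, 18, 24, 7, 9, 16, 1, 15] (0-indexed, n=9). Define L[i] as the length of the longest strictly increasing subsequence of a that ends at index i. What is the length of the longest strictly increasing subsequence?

   i    0    1    2    3    4    5    6    7    8
a[i]   23   25   18   24    7    9   16    1   15
L[i]    1    2    1    2    1    2    3    1    3

3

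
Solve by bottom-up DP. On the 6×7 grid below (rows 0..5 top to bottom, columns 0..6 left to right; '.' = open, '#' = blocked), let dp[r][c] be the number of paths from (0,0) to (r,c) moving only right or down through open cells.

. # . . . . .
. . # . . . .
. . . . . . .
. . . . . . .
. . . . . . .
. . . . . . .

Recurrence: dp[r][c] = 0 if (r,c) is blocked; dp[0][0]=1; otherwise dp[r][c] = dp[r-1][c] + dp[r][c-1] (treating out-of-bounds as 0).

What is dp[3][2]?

5

r\c   0   1   2   3   4   5   6
  0   1   0   0   0   0   0   0
  1   1   1   0   0   0   0   0
  2   1   2   2   2   2   2   2
  3   1   3   5   7   9  11  13
  4   1   4   9  16  25  36  49
  5   1   5  14  30  55  91 140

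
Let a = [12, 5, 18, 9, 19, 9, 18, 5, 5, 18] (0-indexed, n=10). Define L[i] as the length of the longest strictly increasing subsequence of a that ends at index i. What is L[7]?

1

   i    0    1    2    3    4    5    6    7    8    9
a[i]   12    5   18    9   19    9   18    5    5   18
L[i]    1    1    2    2    3    2    3    1    1    3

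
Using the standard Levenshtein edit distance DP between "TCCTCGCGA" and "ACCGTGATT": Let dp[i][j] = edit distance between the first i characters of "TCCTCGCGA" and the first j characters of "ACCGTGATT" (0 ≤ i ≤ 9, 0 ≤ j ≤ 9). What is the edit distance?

   ''  A  C  C  G  T  G  A  T  T
''  0  1  2  3  4  5  6  7  8  9
 T  1  1  2  3  4  4  5  6  7  8
 C  2  2  1  2  3  4  5  6  7  8
 C  3  3  2  1  2  3  4  5  6  7
 T  4  4  3  2  2  2  3  4  5  6
 C  5  5  4  3  3  3  3  4  5  6
 G  6  6  5  4  3  4  3  4  5  6
 C  7  7  6  5  4  4  4  4  5  6
 G  8  8  7  6  5  5  4  5  5  6
 A  9  8  8  7  6  6  5  4  5  6

6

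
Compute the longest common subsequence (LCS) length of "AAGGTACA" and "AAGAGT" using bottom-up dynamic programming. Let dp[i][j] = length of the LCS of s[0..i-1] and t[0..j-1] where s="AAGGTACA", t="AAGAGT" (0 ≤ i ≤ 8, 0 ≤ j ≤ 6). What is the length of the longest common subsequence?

5

   ''  A  A  G  A  G  T
''  0  0  0  0  0  0  0
 A  0  1  1  1  1  1  1
 A  0  1  2  2  2  2  2
 G  0  1  2  3  3  3  3
 G  0  1  2  3  3  4  4
 T  0  1  2  3  3  4  5
 A  0  1  2  3  4  4  5
 C  0  1  2  3  4  4  5
 A  0  1  2  3  4  4  5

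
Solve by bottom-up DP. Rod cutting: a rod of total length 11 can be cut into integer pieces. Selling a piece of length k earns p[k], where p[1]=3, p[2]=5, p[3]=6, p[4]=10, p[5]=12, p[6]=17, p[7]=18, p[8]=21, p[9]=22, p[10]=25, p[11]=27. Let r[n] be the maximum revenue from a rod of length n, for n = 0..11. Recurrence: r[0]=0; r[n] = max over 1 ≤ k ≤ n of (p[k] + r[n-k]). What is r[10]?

   n    0    1    2    3    4    5    6    7    8    9   10   11
r[n]    0    3    6    9   12   15   18   21   24   27   30   33

30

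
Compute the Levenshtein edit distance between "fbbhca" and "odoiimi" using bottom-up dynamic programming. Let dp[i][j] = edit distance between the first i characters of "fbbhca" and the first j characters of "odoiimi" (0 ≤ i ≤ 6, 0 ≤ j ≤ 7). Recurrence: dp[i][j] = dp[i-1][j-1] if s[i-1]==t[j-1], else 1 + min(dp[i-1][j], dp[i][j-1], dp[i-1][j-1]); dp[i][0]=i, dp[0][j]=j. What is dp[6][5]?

   ''  o  d  o  i  i  m  i
''  0  1  2  3  4  5  6  7
 f  1  1  2  3  4  5  6  7
 b  2  2  2  3  4  5  6  7
 b  3  3  3  3  4  5  6  7
 h  4  4  4  4  4  5  6  7
 c  5  5  5  5  5  5  6  7
 a  6  6  6  6  6  6  6  7

6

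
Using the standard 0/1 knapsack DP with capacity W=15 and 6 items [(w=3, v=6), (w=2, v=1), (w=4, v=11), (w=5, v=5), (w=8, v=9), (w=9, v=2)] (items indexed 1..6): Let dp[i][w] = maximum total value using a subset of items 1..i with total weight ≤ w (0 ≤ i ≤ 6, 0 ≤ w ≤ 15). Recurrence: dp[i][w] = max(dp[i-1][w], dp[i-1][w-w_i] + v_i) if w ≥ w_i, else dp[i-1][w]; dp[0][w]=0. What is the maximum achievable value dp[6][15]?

26

i\w   0   1   2   3   4   5   6   7   8   9  10  11  12  13  14  15
  0   0   0   0   0   0   0   0   0   0   0   0   0   0   0   0   0
  1   0   0   0   6   6   6   6   6   6   6   6   6   6   6   6   6
  2   0   0   1   6   6   7   7   7   7   7   7   7   7   7   7   7
  3   0   0   1   6  11  11  12  17  17  18  18  18  18  18  18  18
  4   0   0   1   6  11  11  12  17  17  18  18  18  22  22  23  23
  5   0   0   1   6  11  11  12  17  17  18  18  18  22  22  23  26
  6   0   0   1   6  11  11  12  17  17  18  18  18  22  22  23  26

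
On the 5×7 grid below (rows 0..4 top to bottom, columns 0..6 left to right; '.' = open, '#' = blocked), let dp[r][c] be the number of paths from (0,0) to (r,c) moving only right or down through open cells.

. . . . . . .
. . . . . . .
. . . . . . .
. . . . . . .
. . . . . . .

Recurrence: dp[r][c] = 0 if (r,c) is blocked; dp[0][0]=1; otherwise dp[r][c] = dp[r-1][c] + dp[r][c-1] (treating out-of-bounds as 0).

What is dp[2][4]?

15

r\c   0   1   2   3   4   5   6
  0   1   1   1   1   1   1   1
  1   1   2   3   4   5   6   7
  2   1   3   6  10  15  21  28
  3   1   4  10  20  35  56  84
  4   1   5  15  35  70 126 210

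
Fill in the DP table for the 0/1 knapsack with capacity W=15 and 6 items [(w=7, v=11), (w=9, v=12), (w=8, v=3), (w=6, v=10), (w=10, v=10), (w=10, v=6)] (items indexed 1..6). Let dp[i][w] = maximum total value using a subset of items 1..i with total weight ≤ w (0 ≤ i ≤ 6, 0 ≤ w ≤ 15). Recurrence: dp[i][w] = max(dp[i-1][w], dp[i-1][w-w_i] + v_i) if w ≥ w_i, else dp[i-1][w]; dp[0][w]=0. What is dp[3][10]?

i\w   0   1   2   3   4   5   6   7   8   9  10  11  12  13  14  15
  0   0   0   0   0   0   0   0   0   0   0   0   0   0   0   0   0
  1   0   0   0   0   0   0   0  11  11  11  11  11  11  11  11  11
  2   0   0   0   0   0   0   0  11  11  12  12  12  12  12  12  12
  3   0   0   0   0   0   0   0  11  11  12  12  12  12  12  12  14
  4   0   0   0   0   0   0  10  11  11  12  12  12  12  21  21  22
  5   0   0   0   0   0   0  10  11  11  12  12  12  12  21  21  22
  6   0   0   0   0   0   0  10  11  11  12  12  12  12  21  21  22

12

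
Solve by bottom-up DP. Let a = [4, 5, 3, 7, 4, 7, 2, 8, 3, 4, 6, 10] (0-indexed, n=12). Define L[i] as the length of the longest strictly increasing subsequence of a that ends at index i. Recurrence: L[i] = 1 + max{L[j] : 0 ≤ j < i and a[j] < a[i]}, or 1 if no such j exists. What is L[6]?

1

   i    0    1    2    3    4    5    6    7    8    9   10   11
a[i]    4    5    3    7    4    7    2    8    3    4    6   10
L[i]    1    2    1    3    2    3    1    4    2    3    4    5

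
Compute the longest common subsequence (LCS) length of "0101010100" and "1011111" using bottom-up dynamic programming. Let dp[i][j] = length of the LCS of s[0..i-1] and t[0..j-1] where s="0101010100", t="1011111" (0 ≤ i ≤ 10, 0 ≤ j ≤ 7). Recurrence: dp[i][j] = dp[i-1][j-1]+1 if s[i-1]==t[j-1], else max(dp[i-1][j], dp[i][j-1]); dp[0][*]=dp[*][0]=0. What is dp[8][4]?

4

   ''  1  0  1  1  1  1  1
''  0  0  0  0  0  0  0  0
 0  0  0  1  1  1  1  1  1
 1  0  1  1  2  2  2  2  2
 0  0  1  2  2  2  2  2  2
 1  0  1  2  3  3  3  3  3
 0  0  1  2  3  3  3  3  3
 1  0  1  2  3  4  4  4  4
 0  0  1  2  3  4  4  4  4
 1  0  1  2  3  4  5  5  5
 0  0  1  2  3  4  5  5  5
 0  0  1  2  3  4  5  5  5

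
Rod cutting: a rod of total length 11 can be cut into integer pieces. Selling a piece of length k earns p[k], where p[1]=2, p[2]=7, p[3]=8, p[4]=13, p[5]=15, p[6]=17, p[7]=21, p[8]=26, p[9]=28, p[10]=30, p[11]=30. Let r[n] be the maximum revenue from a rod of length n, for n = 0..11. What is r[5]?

   n    0    1    2    3    4    5    6    7    8    9   10   11
r[n]    0    2    7    9   14   16   21   23   28   30   35   37

16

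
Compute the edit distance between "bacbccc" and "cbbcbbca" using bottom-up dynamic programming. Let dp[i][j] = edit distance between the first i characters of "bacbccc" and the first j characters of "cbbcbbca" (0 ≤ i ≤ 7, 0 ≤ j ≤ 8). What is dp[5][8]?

   ''  c  b  b  c  b  b  c  a
''  0  1  2  3  4  5  6  7  8
 b  1  1  1  2  3  4  5  6  7
 a  2  2  2  2  3  4  5  6  6
 c  3  2  3  3  2  3  4  5  6
 b  4  3  2  3  3  2  3  4  5
 c  5  4  3  3  3  3  3  3  4
 c  6  5  4  4  3  4  4  3  4
 c  7  6  5  5  4  4  5  4  4

4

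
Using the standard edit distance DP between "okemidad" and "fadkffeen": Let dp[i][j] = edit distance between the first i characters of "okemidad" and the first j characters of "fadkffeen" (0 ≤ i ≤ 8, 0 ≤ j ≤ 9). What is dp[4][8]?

   ''  f  a  d  k  f  f  e  e  n
''  0  1  2  3  4  5  6  7  8  9
 o  1  1  2  3  4  5  6  7  8  9
 k  2  2  2  3  3  4  5  6  7  8
 e  3  3  3  3  4  4  5  5  6  7
 m  4  4  4  4  4  5  5  6  6  7
 i  5  5  5  5  5  5  6  6  7  7
 d  6  6  6  5  6  6  6  7  7  8
 a  7  7  6  6  6  7  7  7  8  8
 d  8  8  7  6  7  7  8  8  8  9

6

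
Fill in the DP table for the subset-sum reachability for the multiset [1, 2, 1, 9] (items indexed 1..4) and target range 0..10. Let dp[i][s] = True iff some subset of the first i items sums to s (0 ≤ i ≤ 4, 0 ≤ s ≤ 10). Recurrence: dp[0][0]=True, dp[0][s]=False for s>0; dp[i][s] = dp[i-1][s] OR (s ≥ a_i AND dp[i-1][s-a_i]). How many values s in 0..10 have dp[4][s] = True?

7

i\s   0   1   2   3   4   5   6   7   8   9  10
  0   T   F   F   F   F   F   F   F   F   F   F
  1   T   T   F   F   F   F   F   F   F   F   F
  2   T   T   T   T   F   F   F   F   F   F   F
  3   T   T   T   T   T   F   F   F   F   F   F
  4   T   T   T   T   T   F   F   F   F   T   T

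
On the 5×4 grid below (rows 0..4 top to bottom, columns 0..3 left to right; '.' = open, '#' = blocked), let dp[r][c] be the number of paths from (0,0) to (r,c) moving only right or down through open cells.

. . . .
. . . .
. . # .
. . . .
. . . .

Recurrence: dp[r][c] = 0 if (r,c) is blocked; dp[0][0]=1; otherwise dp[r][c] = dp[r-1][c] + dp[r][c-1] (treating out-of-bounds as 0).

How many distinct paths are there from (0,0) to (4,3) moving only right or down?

r\c   0   1   2   3
  0   1   1   1   1
  1   1   2   3   4
  2   1   3   0   4
  3   1   4   4   8
  4   1   5   9  17

17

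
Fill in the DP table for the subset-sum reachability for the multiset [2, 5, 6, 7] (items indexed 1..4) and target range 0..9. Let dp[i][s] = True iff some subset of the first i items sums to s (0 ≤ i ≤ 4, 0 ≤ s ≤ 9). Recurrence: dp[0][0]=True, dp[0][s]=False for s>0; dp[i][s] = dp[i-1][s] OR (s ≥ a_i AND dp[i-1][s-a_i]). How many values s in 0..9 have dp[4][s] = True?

i\s   0   1   2   3   4   5   6   7   8   9
  0   T   F   F   F   F   F   F   F   F   F
  1   T   F   T   F   F   F   F   F   F   F
  2   T   F   T   F   F   T   F   T   F   F
  3   T   F   T   F   F   T   T   T   T   F
  4   T   F   T   F   F   T   T   T   T   T

7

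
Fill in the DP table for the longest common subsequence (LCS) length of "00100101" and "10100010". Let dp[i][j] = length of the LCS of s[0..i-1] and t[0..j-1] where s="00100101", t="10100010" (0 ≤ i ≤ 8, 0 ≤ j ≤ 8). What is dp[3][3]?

   ''  1  0  1  0  0  0  1  0
''  0  0  0  0  0  0  0  0  0
 0  0  0  1  1  1  1  1  1  1
 0  0  0  1  1  2  2  2  2  2
 1  0  1  1  2  2  2  2  3  3
 0  0  1  2  2  3  3  3  3  4
 0  0  1  2  2  3  4  4  4  4
 1  0  1  2  3  3  4  4  5  5
 0  0  1  2  3  4  4  5  5  6
 1  0  1  2  3  4  4  5  6  6

2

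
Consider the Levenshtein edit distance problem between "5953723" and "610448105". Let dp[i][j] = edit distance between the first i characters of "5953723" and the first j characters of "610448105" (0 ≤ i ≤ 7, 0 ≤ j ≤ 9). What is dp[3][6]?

6

   ''  6  1  0  4  4  8  1  0  5
''  0  1  2  3  4  5  6  7  8  9
 5  1  1  2  3  4  5  6  7  8  8
 9  2  2  2  3  4  5  6  7  8  9
 5  3  3  3  3  4  5  6  7  8  8
 3  4  4  4  4  4  5  6  7  8  9
 7  5  5  5  5  5  5  6  7  8  9
 2  6  6  6  6  6  6  6  7  8  9
 3  7  7  7  7  7  7  7  7  8  9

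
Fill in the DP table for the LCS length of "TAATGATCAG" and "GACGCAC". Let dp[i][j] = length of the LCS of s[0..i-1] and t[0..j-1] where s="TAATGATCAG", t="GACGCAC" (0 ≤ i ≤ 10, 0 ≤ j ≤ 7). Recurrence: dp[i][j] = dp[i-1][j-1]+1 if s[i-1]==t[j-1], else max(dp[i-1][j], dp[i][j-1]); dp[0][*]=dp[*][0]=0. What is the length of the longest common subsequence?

   ''  G  A  C  G  C  A  C
''  0  0  0  0  0  0  0  0
 T  0  0  0  0  0  0  0  0
 A  0  0  1  1  1  1  1  1
 A  0  0  1  1  1  1  2  2
 T  0  0  1  1  1  1  2  2
 G  0  1  1  1  2  2  2  2
 A  0  1  2  2  2  2  3  3
 T  0  1  2  2  2  2  3  3
 C  0  1  2  3  3  3  3  4
 A  0  1  2  3  3  3  4  4
 G  0  1  2  3  4  4  4  4

4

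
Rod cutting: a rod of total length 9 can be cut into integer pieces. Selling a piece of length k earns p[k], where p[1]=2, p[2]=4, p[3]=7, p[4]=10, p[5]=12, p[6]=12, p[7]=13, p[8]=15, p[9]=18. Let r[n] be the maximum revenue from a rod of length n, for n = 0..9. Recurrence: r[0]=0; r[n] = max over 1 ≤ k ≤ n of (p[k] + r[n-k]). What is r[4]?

10

   n    0    1    2    3    4    5    6    7    8    9
r[n]    0    2    4    7   10   12   14   17   20   22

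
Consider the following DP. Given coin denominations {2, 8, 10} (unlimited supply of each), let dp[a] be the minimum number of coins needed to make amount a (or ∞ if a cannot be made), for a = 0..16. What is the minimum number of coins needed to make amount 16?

2

 a  0  1  2  3  4  5  6  7  8  9 10 11 12 13 14 15 16
dp  0  -  1  -  2  -  3  -  1  -  1  -  2  -  3  -  2
(- denotes ∞ / unreachable)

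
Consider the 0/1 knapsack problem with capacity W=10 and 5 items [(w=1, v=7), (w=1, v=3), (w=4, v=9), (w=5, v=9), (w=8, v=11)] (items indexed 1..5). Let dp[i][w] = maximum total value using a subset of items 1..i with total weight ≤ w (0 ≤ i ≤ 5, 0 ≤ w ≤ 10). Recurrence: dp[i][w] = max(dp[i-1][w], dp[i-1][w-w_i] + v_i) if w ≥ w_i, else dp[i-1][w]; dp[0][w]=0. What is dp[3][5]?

16

i\w   0   1   2   3   4   5   6   7   8   9  10
  0   0   0   0   0   0   0   0   0   0   0   0
  1   0   7   7   7   7   7   7   7   7   7   7
  2   0   7  10  10  10  10  10  10  10  10  10
  3   0   7  10  10  10  16  19  19  19  19  19
  4   0   7  10  10  10  16  19  19  19  19  25
  5   0   7  10  10  10  16  19  19  19  19  25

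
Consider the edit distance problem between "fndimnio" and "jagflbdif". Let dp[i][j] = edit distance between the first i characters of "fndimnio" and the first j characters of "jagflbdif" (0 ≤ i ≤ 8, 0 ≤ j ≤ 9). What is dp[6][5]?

6

   ''  j  a  g  f  l  b  d  i  f
''  0  1  2  3  4  5  6  7  8  9
 f  1  1  2  3  3  4  5  6  7  8
 n  2  2  2  3  4  4  5  6  7  8
 d  3  3  3  3  4  5  5  5  6  7
 i  4  4  4  4  4  5  6  6  5  6
 m  5  5  5  5  5  5  6  7  6  6
 n  6  6  6  6  6  6  6  7  7  7
 i  7  7  7  7  7  7  7  7  7  8
 o  8  8  8  8  8  8  8  8  8  8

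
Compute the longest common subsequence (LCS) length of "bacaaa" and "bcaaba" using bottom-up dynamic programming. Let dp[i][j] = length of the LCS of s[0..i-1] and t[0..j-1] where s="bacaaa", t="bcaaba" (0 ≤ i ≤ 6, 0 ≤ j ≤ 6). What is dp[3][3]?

2

   ''  b  c  a  a  b  a
''  0  0  0  0  0  0  0
 b  0  1  1  1  1  1  1
 a  0  1  1  2  2  2  2
 c  0  1  2  2  2  2  2
 a  0  1  2  3  3  3  3
 a  0  1  2  3  4  4  4
 a  0  1  2  3  4  4  5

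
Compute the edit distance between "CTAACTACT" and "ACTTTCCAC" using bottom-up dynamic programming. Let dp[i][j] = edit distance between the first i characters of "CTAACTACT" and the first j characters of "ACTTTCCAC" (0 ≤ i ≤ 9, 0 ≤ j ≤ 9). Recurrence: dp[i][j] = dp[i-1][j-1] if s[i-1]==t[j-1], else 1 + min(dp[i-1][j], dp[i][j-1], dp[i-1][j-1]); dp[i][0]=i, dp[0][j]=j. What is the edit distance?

   ''  A  C  T  T  T  C  C  A  C
''  0  1  2  3  4  5  6  7  8  9
 C  1  1  1  2  3  4  5  6  7  8
 T  2  2  2  1  2  3  4  5  6  7
 A  3  2  3  2  2  3  4  5  5  6
 A  4  3  3  3  3  3  4  5  5  6
 C  5  4  3  4  4  4  3  4  5  5
 T  6  5  4  3  4  4  4  4  5  6
 A  7  6  5  4  4  5  5  5  4  5
 C  8  7  6  5  5  5  5  5  5  4
 T  9  8  7  6  5  5  6  6  6  5

5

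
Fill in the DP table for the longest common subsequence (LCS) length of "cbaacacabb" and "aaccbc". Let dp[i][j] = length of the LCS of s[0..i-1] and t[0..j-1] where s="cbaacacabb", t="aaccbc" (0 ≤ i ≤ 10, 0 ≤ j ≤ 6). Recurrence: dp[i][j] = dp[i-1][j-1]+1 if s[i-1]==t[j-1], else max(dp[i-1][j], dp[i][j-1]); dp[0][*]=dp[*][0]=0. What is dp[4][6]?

2

   ''  a  a  c  c  b  c
''  0  0  0  0  0  0  0
 c  0  0  0  1  1  1  1
 b  0  0  0  1  1  2  2
 a  0  1  1  1  1  2  2
 a  0  1  2  2  2  2  2
 c  0  1  2  3  3  3  3
 a  0  1  2  3  3  3  3
 c  0  1  2  3  4  4  4
 a  0  1  2  3  4  4  4
 b  0  1  2  3  4  5  5
 b  0  1  2  3  4  5  5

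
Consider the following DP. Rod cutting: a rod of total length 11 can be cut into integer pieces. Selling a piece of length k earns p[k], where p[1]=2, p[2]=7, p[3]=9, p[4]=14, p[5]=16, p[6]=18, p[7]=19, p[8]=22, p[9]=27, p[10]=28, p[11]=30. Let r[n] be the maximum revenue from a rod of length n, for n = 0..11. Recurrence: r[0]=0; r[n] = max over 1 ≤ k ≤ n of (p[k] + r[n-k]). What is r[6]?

   n    0    1    2    3    4    5    6    7    8    9   10   11
r[n]    0    2    7    9   14   16   21   23   28   30   35   37

21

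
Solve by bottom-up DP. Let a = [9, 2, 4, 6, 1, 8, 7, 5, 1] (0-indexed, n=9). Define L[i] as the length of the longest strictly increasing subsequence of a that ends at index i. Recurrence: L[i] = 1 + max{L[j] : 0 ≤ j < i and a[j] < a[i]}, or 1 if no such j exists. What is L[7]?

3

   i    0    1    2    3    4    5    6    7    8
a[i]    9    2    4    6    1    8    7    5    1
L[i]    1    1    2    3    1    4    4    3    1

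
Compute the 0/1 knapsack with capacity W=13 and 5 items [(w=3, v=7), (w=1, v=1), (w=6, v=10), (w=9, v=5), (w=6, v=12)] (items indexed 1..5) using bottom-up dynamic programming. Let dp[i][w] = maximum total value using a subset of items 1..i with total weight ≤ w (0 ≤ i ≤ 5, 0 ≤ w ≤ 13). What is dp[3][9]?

i\w   0   1   2   3   4   5   6   7   8   9  10  11  12  13
  0   0   0   0   0   0   0   0   0   0   0   0   0   0   0
  1   0   0   0   7   7   7   7   7   7   7   7   7   7   7
  2   0   1   1   7   8   8   8   8   8   8   8   8   8   8
  3   0   1   1   7   8   8  10  11  11  17  18  18  18  18
  4   0   1   1   7   8   8  10  11  11  17  18  18  18  18
  5   0   1   1   7   8   8  12  13  13  19  20  20  22  23

17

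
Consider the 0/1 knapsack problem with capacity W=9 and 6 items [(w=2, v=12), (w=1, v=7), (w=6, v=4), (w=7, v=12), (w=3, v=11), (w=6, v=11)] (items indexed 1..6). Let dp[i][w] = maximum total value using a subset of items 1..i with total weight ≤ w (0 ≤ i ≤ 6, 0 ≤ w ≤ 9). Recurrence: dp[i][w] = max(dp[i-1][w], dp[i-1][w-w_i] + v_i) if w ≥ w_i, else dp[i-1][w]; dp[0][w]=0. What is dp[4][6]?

i\w   0   1   2   3   4   5   6   7   8   9
  0   0   0   0   0   0   0   0   0   0   0
  1   0   0  12  12  12  12  12  12  12  12
  2   0   7  12  19  19  19  19  19  19  19
  3   0   7  12  19  19  19  19  19  19  23
  4   0   7  12  19  19  19  19  19  19  24
  5   0   7  12  19  19  23  30  30  30  30
  6   0   7  12  19  19  23  30  30  30  30

19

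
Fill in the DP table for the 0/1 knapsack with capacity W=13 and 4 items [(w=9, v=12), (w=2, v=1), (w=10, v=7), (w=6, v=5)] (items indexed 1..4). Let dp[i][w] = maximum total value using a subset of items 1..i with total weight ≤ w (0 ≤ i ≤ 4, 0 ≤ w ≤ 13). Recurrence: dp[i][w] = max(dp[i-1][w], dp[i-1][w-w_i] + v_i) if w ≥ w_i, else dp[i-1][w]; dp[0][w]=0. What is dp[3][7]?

1

i\w   0   1   2   3   4   5   6   7   8   9  10  11  12  13
  0   0   0   0   0   0   0   0   0   0   0   0   0   0   0
  1   0   0   0   0   0   0   0   0   0  12  12  12  12  12
  2   0   0   1   1   1   1   1   1   1  12  12  13  13  13
  3   0   0   1   1   1   1   1   1   1  12  12  13  13  13
  4   0   0   1   1   1   1   5   5   6  12  12  13  13  13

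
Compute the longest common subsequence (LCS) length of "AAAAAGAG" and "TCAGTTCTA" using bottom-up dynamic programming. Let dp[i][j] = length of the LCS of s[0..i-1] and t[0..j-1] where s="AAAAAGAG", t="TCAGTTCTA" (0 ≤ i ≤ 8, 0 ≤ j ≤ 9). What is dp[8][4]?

2

   ''  T  C  A  G  T  T  C  T  A
''  0  0  0  0  0  0  0  0  0  0
 A  0  0  0  1  1  1  1  1  1  1
 A  0  0  0  1  1  1  1  1  1  2
 A  0  0  0  1  1  1  1  1  1  2
 A  0  0  0  1  1  1  1  1  1  2
 A  0  0  0  1  1  1  1  1  1  2
 G  0  0  0  1  2  2  2  2  2  2
 A  0  0  0  1  2  2  2  2  2  3
 G  0  0  0  1  2  2  2  2  2  3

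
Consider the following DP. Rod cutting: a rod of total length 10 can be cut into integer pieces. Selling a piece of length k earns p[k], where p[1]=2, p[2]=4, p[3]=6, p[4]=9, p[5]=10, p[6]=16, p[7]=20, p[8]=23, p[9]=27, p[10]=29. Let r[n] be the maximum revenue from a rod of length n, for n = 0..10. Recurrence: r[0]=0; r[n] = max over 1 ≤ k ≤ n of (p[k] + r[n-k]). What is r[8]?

   n    0    1    2    3    4    5    6    7    8    9   10
r[n]    0    2    4    6    9   11   16   20   23   27   29

23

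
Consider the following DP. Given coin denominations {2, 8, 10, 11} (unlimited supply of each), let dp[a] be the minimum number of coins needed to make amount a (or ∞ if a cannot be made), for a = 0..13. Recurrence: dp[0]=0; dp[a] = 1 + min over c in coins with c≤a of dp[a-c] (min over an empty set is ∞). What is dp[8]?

1

 a  0  1  2  3  4  5  6  7  8  9 10 11 12 13
dp  0  -  1  -  2  -  3  -  1  -  1  1  2  2
(- denotes ∞ / unreachable)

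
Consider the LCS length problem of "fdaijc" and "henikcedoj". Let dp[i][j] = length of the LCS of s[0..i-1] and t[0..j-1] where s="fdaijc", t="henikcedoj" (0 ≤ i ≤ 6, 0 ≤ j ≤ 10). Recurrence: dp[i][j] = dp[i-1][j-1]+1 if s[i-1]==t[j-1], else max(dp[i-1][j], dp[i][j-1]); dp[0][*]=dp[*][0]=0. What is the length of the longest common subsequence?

   ''  h  e  n  i  k  c  e  d  o  j
''  0  0  0  0  0  0  0  0  0  0  0
 f  0  0  0  0  0  0  0  0  0  0  0
 d  0  0  0  0  0  0  0  0  1  1  1
 a  0  0  0  0  0  0  0  0  1  1  1
 i  0  0  0  0  1  1  1  1  1  1  1
 j  0  0  0  0  1  1  1  1  1  1  2
 c  0  0  0  0  1  1  2  2  2  2  2

2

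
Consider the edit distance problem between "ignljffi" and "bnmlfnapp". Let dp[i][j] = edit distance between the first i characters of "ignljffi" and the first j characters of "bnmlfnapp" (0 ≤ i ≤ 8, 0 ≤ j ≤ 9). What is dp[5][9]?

8

   ''  b  n  m  l  f  n  a  p  p
''  0  1  2  3  4  5  6  7  8  9
 i  1  1  2  3  4  5  6  7  8  9
 g  2  2  2  3  4  5  6  7  8  9
 n  3  3  2  3  4  5  5  6  7  8
 l  4  4  3  3  3  4  5  6  7  8
 j  5  5  4  4  4  4  5  6  7  8
 f  6  6  5  5  5  4  5  6  7  8
 f  7  7  6  6  6  5  5  6  7  8
 i  8  8  7  7  7  6  6  6  7  8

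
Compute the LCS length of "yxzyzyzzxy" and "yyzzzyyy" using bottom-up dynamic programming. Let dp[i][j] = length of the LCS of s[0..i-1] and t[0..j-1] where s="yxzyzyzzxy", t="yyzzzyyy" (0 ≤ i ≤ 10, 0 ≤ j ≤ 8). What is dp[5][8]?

3

   ''  y  y  z  z  z  y  y  y
''  0  0  0  0  0  0  0  0  0
 y  0  1  1  1  1  1  1  1  1
 x  0  1  1  1  1  1  1  1  1
 z  0  1  1  2  2  2  2  2  2
 y  0  1  2  2  2  2  3  3  3
 z  0  1  2  3  3  3  3  3  3
 y  0  1  2  3  3  3  4  4  4
 z  0  1  2  3  4  4  4  4  4
 z  0  1  2  3  4  5  5  5  5
 x  0  1  2  3  4  5  5  5  5
 y  0  1  2  3  4  5  6  6  6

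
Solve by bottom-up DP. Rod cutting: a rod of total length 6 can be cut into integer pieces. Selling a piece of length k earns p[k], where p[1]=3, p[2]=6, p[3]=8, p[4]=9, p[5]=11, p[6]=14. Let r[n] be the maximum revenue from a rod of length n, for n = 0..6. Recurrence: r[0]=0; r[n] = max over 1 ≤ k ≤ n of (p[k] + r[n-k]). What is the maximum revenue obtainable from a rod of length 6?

   n    0    1    2    3    4    5    6
r[n]    0    3    6    9   12   15   18

18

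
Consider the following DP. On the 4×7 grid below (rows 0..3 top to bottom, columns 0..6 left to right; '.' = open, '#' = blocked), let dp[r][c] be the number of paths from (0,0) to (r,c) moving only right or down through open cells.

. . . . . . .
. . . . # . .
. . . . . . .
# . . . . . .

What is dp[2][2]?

r\c   0   1   2   3   4   5   6
  0   1   1   1   1   1   1   1
  1   1   2   3   4   0   1   2
  2   1   3   6  10  10  11  13
  3   0   3   9  19  29  40  53

6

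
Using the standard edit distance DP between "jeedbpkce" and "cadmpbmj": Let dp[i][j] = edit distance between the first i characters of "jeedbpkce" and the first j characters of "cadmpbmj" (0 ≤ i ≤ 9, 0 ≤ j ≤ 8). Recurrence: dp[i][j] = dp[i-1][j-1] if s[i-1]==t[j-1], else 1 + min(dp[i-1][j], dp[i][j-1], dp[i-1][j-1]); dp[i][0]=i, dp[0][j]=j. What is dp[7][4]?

6

   ''  c  a  d  m  p  b  m  j
''  0  1  2  3  4  5  6  7  8
 j  1  1  2  3  4  5  6  7  7
 e  2  2  2  3  4  5  6  7  8
 e  3  3  3  3  4  5  6  7  8
 d  4  4  4  3  4  5  6  7  8
 b  5  5  5  4  4  5  5  6  7
 p  6  6  6  5  5  4  5  6  7
 k  7  7  7  6  6  5  5  6  7
 c  8  7  8  7  7  6  6  6  7
 e  9  8  8  8  8  7  7  7  7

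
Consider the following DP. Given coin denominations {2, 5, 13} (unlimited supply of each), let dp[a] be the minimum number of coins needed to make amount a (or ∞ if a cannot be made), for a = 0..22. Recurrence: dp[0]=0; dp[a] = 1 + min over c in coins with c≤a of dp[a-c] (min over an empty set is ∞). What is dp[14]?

 a  0  1  2  3  4  5  6  7  8  9 10 11 12 13 14 15 16 17 18 19 20 21 22
dp  0  -  1  -  2  1  3  2  4  3  2  4  3  1  4  2  5  3  2  4  3  5  4
(- denotes ∞ / unreachable)

4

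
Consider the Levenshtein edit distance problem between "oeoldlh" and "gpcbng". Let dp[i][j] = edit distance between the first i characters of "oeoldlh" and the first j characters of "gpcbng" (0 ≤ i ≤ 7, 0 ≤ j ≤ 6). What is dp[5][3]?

   ''  g  p  c  b  n  g
''  0  1  2  3  4  5  6
 o  1  1  2  3  4  5  6
 e  2  2  2  3  4  5  6
 o  3  3  3  3  4  5  6
 l  4  4  4  4  4  5  6
 d  5  5  5  5  5  5  6
 l  6  6  6  6  6  6  6
 h  7  7  7  7  7  7  7

5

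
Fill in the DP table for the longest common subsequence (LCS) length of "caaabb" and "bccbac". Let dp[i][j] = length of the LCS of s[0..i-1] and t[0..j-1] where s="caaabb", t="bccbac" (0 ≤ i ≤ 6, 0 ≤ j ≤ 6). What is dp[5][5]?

   ''  b  c  c  b  a  c
''  0  0  0  0  0  0  0
 c  0  0  1  1  1  1  1
 a  0  0  1  1  1  2  2
 a  0  0  1  1  1  2  2
 a  0  0  1  1  1  2  2
 b  0  1  1  1  2  2  2
 b  0  1  1  1  2  2  2

2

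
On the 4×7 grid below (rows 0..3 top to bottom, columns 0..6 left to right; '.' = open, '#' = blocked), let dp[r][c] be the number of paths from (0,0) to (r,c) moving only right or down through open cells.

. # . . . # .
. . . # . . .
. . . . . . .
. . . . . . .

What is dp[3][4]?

r\c   0   1   2   3   4   5   6
  0   1   0   0   0   0   0   0
  1   1   1   1   0   0   0   0
  2   1   2   3   3   3   3   3
  3   1   3   6   9  12  15  18

12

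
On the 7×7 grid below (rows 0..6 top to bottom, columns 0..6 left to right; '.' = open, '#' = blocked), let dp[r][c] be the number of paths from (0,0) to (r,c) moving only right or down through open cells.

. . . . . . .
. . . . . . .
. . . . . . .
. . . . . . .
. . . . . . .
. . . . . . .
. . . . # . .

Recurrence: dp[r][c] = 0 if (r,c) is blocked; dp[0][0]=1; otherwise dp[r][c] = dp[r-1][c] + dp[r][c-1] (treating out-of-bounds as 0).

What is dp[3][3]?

20

r\c   0   1   2   3   4   5   6
  0   1   1   1   1   1   1   1
  1   1   2   3   4   5   6   7
  2   1   3   6  10  15  21  28
  3   1   4  10  20  35  56  84
  4   1   5  15  35  70 126 210
  5   1   6  21  56 126 252 462
  6   1   7  28  84   0 252 714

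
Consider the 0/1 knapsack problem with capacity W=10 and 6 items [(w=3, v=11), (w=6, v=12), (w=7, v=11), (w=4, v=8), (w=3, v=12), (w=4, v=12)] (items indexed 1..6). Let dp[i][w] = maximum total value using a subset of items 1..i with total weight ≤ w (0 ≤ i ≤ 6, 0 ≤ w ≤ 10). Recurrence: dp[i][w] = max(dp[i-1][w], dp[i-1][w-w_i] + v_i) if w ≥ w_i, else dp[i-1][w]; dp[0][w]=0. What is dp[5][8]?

i\w   0   1   2   3   4   5   6   7   8   9  10
  0   0   0   0   0   0   0   0   0   0   0   0
  1   0   0   0  11  11  11  11  11  11  11  11
  2   0   0   0  11  11  11  12  12  12  23  23
  3   0   0   0  11  11  11  12  12  12  23  23
  4   0   0   0  11  11  11  12  19  19  23  23
  5   0   0   0  12  12  12  23  23  23  24  31
  6   0   0   0  12  12  12  23  24  24  24  35

23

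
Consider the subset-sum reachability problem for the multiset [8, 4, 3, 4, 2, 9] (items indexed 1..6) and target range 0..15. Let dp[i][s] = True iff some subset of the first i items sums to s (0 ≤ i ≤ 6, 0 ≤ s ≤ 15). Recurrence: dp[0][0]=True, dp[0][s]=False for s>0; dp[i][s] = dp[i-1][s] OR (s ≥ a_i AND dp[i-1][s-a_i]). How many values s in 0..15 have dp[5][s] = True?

i\s   0   1   2   3   4   5   6   7   8   9  10  11  12  13  14  15
  0   T   F   F   F   F   F   F   F   F   F   F   F   F   F   F   F
  1   T   F   F   F   F   F   F   F   T   F   F   F   F   F   F   F
  2   T   F   F   F   T   F   F   F   T   F   F   F   T   F   F   F
  3   T   F   F   T   T   F   F   T   T   F   F   T   T   F   F   T
  4   T   F   F   T   T   F   F   T   T   F   F   T   T   F   F   T
  5   T   F   T   T   T   T   T   T   T   T   T   T   T   T   T   T
  6   T   F   T   T   T   T   T   T   T   T   T   T   T   T   T   T

15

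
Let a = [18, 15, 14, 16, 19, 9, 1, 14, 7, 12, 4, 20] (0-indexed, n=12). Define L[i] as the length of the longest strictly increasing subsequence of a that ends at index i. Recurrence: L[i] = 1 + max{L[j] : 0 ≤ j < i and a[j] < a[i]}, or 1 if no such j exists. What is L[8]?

   i    0    1    2    3    4    5    6    7    8    9   10   11
a[i]   18   15   14   16   19    9    1   14    7   12    4   20
L[i]    1    1    1    2    3    1    1    2    2    3    2    4

2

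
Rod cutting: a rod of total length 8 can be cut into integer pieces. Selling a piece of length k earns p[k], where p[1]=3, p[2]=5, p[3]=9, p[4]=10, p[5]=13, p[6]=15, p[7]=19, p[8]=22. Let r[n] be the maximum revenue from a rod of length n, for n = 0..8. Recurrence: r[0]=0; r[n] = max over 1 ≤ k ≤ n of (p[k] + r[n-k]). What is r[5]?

   n    0    1    2    3    4    5    6    7    8
r[n]    0    3    6    9   12   15   18   21   24

15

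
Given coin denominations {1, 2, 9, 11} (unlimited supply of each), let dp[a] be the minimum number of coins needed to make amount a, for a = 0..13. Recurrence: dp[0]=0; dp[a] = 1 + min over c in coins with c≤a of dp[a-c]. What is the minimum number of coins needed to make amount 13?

 a  0  1  2  3  4  5  6  7  8  9 10 11 12 13
dp  0  1  1  2  2  3  3  4  4  1  2  1  2  2

2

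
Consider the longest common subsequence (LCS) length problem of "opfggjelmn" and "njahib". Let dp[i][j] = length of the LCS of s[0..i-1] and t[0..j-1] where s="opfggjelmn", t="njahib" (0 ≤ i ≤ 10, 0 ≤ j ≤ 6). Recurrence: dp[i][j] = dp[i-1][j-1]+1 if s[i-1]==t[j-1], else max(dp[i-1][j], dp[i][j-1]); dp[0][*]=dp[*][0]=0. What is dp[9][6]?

1

   ''  n  j  a  h  i  b
''  0  0  0  0  0  0  0
 o  0  0  0  0  0  0  0
 p  0  0  0  0  0  0  0
 f  0  0  0  0  0  0  0
 g  0  0  0  0  0  0  0
 g  0  0  0  0  0  0  0
 j  0  0  1  1  1  1  1
 e  0  0  1  1  1  1  1
 l  0  0  1  1  1  1  1
 m  0  0  1  1  1  1  1
 n  0  1  1  1  1  1  1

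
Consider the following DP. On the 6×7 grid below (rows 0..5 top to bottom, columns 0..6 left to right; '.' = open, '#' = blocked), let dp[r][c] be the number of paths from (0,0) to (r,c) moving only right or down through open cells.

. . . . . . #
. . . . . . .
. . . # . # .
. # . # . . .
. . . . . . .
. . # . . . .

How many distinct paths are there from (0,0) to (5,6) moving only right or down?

r\c   0   1   2   3   4   5   6
  0   1   1   1   1   1   1   0
  1   1   2   3   4   5   6   6
  2   1   3   6   0   5   0   6
  3   1   0   6   0   5   5  11
  4   1   1   7   7  12  17  28
  5   1   2   0   7  19  36  64

64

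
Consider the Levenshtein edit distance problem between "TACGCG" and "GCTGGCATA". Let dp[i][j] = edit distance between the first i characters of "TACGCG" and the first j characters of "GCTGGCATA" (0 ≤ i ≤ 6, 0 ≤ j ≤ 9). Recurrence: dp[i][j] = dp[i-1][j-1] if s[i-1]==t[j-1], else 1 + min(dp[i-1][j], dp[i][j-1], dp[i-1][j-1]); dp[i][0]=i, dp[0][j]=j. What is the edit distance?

   ''  G  C  T  G  G  C  A  T  A
''  0  1  2  3  4  5  6  7  8  9
 T  1  1  2  2  3  4  5  6  7  8
 A  2  2  2  3  3  4  5  5  6  7
 C  3  3  2  3  4  4  4  5  6  7
 G  4  3  3  3  3  4  5  5  6  7
 C  5  4  3  4  4  4  4  5  6  7
 G  6  5  4  4  4  4  5  5  6  7

7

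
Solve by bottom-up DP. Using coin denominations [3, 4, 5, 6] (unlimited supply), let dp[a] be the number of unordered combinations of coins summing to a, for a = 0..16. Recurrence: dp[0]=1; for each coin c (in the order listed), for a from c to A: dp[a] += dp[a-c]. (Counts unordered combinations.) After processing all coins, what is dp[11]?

3

after  coin     0     1     2     3     4     5     6     7     8     9    10    11    12    13    14    15    16
          3     1     0     0     1     0     0     1     0     0     1     0     0     1     0     0     1     0
          4     1     0     0     1     1     0     1     1     1     1     1     1     2     1     1     2     2
          5     1     0     0     1     1     1     1     1     2     2     2     2     3     3     3     4     4
          6     1     0     0     1     1     1     2     1     2     3     3     3     5     4     5     7     7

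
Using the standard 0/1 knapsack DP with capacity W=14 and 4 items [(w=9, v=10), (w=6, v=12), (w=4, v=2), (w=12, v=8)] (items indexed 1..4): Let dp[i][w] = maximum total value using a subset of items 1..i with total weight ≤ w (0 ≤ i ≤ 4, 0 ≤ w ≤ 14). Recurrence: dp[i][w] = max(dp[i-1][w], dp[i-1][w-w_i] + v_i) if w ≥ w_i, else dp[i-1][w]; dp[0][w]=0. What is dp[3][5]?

2

i\w   0   1   2   3   4   5   6   7   8   9  10  11  12  13  14
  0   0   0   0   0   0   0   0   0   0   0   0   0   0   0   0
  1   0   0   0   0   0   0   0   0   0  10  10  10  10  10  10
  2   0   0   0   0   0   0  12  12  12  12  12  12  12  12  12
  3   0   0   0   0   2   2  12  12  12  12  14  14  14  14  14
  4   0   0   0   0   2   2  12  12  12  12  14  14  14  14  14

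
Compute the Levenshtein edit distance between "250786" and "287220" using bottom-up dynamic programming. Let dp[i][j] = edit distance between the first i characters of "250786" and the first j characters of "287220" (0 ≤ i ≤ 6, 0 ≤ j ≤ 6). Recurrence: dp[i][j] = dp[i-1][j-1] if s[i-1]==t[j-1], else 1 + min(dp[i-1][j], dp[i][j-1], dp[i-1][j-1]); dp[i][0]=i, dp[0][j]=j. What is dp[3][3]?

   ''  2  8  7  2  2  0
''  0  1  2  3  4  5  6
 2  1  0  1  2  3  4  5
 5  2  1  1  2  3  4  5
 0  3  2  2  2  3  4  4
 7  4  3  3  2  3  4  5
 8  5  4  3  3  3  4  5
 6  6  5  4  4  4  4  5

2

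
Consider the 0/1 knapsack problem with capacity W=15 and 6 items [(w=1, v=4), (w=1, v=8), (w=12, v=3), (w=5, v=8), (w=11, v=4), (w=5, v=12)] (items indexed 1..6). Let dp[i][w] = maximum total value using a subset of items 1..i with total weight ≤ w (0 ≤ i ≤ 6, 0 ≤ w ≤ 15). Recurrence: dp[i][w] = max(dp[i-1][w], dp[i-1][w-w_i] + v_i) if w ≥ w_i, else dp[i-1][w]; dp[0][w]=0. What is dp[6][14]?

i\w   0   1   2   3   4   5   6   7   8   9  10  11  12  13  14  15
  0   0   0   0   0   0   0   0   0   0   0   0   0   0   0   0   0
  1   0   4   4   4   4   4   4   4   4   4   4   4   4   4   4   4
  2   0   8  12  12  12  12  12  12  12  12  12  12  12  12  12  12
  3   0   8  12  12  12  12  12  12  12  12  12  12  12  12  15  15
  4   0   8  12  12  12  12  16  20  20  20  20  20  20  20  20  20
  5   0   8  12  12  12  12  16  20  20  20  20  20  20  20  20  20
  6   0   8  12  12  12  12  20  24  24  24  24  28  32  32  32  32

32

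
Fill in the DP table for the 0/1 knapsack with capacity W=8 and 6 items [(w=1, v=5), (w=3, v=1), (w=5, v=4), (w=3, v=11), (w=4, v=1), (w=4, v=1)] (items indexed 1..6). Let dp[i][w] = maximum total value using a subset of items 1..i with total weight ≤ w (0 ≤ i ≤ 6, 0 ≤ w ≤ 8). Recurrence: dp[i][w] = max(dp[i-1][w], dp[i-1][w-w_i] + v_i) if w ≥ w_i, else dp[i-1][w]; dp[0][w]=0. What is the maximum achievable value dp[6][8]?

i\w   0   1   2   3   4   5   6   7   8
  0   0   0   0   0   0   0   0   0   0
  1   0   5   5   5   5   5   5   5   5
  2   0   5   5   5   6   6   6   6   6
  3   0   5   5   5   6   6   9   9   9
  4   0   5   5  11  16  16  16  17  17
  5   0   5   5  11  16  16  16  17  17
  6   0   5   5  11  16  16  16  17  17

17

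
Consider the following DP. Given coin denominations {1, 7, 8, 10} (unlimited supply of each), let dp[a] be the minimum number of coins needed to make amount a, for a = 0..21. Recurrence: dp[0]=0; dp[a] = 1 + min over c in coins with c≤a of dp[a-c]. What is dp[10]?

 a  0  1  2  3  4  5  6  7  8  9 10 11 12 13 14 15 16 17 18 19 20 21
dp  0  1  2  3  4  5  6  1  1  2  1  2  3  4  2  2  2  2  2  3  2  3

1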